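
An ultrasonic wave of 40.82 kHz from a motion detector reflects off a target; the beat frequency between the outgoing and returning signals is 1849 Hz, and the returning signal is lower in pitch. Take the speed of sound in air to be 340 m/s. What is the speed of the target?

Double Doppler shift off a moving reflector: f₂ = f₀ · (v + u)/(v − u) (u > 0 toward emitter).
Returning signal is lower, so f₂ = f₀ − Δf = 40820 − 1849 = 38971 Hz.
Rearranging, u = v · (f₂ − f₀)/(f₂ + f₀) = 340 × -1849/79791 ≈ -7.9 m/s.
So the target is moving at 7.9 m/s away from the emitter.

7.9 m/s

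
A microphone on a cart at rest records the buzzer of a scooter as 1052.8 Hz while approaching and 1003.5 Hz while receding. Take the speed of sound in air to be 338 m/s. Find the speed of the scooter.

8.1 m/s

f₁/f₂ = (v + v_s)/(v − v_s), so v_s = v · (f₁ − f₂)/(f₁ + f₂).
v_s = 338 × (1052.8 − 1003.5)/(1052.8 + 1003.5) = 338 × 49.3/2056.3 ≈ 8.1 m/s.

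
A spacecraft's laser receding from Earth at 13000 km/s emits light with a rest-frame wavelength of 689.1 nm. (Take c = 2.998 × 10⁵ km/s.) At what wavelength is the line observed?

719.7 nm

β = v/c = 13000/299800 = 0.0434.
Relativistic Doppler for wavelength: λ' = λ₀ · √((1 + β)/(1 − β)).
λ' = 689.1 × √(1.0434/0.9566) = 689.1 × 1.04434 ≈ 719.7 nm.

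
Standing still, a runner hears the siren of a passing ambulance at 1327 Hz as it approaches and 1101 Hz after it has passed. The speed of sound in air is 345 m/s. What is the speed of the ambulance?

f₁/f₂ = (v + v_s)/(v − v_s), so v_s = v · (f₁ − f₂)/(f₁ + f₂).
v_s = 345 × (1327 − 1101)/(1327 + 1101) = 345 × 226/2428 ≈ 32 m/s.

32 m/s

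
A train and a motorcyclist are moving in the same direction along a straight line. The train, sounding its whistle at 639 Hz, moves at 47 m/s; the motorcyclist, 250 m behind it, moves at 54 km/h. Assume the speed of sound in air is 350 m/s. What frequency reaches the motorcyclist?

587 Hz

54 km/h = 15 m/s.
The motorcyclist is behind, so the train is moving away from it while the motorcyclist is moving toward the train.
Both move, so f' = f · (v + v_o)/(v + v_s).
f' = 639 × (350 + 15)/(350 + 47) = 639 × 365/397 ≈ 587 Hz.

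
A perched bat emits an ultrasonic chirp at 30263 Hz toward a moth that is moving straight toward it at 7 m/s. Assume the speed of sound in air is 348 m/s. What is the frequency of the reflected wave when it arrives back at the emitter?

31505 Hz

The moth first receives the wave as a moving observer: f₁ = f₀ · (v + u)/v = 30263 × (348 + 7)/348 ≈ 30872 Hz.
On reflection it acts as a source moving toward the stationary detector: f₂ = f₁ · v/(v − u) = 30872 × 348/341 ≈ 31505 Hz.
Equivalently f₂ = f₀ · (v + u)/(v − u).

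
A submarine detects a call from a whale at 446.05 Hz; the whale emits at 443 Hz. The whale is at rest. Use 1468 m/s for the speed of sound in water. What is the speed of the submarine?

f' > f, so the submarine is approaching.
f' = f · (v + v_o)/v ⇒ v_o = v · |f'/f − 1|.
v_o = 1468 × |446.05/443 − 1| = 1468 × 0.006885 ≈ 10.1 m/s.

10.1 m/s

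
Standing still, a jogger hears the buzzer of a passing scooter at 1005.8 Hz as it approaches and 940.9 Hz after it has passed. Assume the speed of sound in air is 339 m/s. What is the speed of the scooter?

f₁/f₂ = (v + v_s)/(v − v_s), so v_s = v · (f₁ − f₂)/(f₁ + f₂).
v_s = 339 × (1005.8 − 940.9)/(1005.8 + 940.9) = 339 × 64.9/1946.7 ≈ 11.3 m/s.

11.3 m/s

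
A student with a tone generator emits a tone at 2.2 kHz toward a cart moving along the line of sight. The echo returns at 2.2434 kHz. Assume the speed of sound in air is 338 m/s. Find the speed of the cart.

Double Doppler shift off a moving reflector: f₂ = f₀ · (v + u)/(v − u) (u > 0 toward emitter).
Rearranging, u = v · (f₂ − f₀)/(f₂ + f₀) = 338 × 0.0434/4.4434 ≈ 3.3 m/s.
So the cart is moving at 3.3 m/s toward the emitter.

3.3 m/s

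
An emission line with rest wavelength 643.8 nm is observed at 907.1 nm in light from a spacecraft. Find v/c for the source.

λ'/λ₀ = 1.4090 > 1 (redshift), so the source is receding.
λ'/λ₀ = √((1 + β)/(1 − β)) for a receding source ⇒ β = (r² − 1)/(r² + 1) with r = λ'/λ₀.
β = (1.9852 − 1)/(1.9852 + 1) ≈ 0.330.

0.330c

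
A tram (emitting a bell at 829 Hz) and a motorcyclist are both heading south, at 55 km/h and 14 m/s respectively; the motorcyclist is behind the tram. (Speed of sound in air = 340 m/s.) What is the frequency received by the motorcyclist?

826 Hz

55 km/h = 15.28 m/s.
The motorcyclist is behind, so the tram is moving away from it while the motorcyclist is moving toward the tram.
Both move, so f' = f · (v + v_o)/(v + v_s).
f' = 829 × (340 + 14)/(340 + 15.28) = 829 × 354/355.28 ≈ 826 Hz.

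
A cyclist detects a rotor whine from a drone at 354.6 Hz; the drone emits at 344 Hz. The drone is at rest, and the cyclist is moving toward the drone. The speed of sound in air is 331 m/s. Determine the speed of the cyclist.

f' = f · (v + v_o)/v ⇒ v_o = v · |f'/f − 1|.
v_o = 331 × |354.6/344 − 1| = 331 × 0.03081 ≈ 10.2 m/s.

10.2 m/s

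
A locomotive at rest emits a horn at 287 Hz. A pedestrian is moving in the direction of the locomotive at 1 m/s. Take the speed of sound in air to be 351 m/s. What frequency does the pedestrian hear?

Moving observer, stationary source: f' = f · (v + v_o)/v.
f' = 287 × (351 + 1)/351 = 287 × 352/351 ≈ 288 Hz.

288 Hz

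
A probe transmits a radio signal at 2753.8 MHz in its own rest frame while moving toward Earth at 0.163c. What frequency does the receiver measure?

Relativistic Doppler for frequency: f' = f₀ · √((1 + β)/(1 − β)).
f' = 2753.8 × √(1.1630/0.8370) = 2753.8 × 1.17876 ≈ 3246.1 MHz.

3246.1 MHz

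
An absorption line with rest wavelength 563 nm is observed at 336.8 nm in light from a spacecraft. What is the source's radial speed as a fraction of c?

λ'/λ₀ = 0.5982 < 1 (blueshift), so the source is approaching.
λ'/λ₀ = √((1 − β)/(1 + β)) for an approaching source ⇒ β = (1 − r²)/(1 + r²) with r = λ'/λ₀.
β = (1 − 0.3579)/(1 + 0.3579) ≈ 0.473.

0.473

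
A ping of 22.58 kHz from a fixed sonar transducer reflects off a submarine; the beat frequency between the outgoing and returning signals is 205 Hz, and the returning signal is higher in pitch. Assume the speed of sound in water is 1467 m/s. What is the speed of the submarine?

6.6 m/s

Double Doppler shift off a moving reflector: f₂ = f₀ · (v + u)/(v − u) (u > 0 toward emitter).
Returning signal is higher, so f₂ = f₀ + Δf = 22580 + 205 = 22785 Hz.
Rearranging, u = v · (f₂ − f₀)/(f₂ + f₀) = 1467 × 205/45365 ≈ 6.6 m/s.
So the submarine is moving at 6.6 m/s toward the emitter.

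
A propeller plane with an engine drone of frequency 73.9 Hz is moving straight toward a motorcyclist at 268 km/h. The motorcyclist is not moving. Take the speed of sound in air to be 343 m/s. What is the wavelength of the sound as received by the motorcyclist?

3.63 m

268 km/h = 74.44 m/s.
Only the source moves, toward the listener, so f' = f · v/(v − v_s).
f' = 73.9 × 343/(343 − 74.44) ≈ 94 Hz.
λ' = v/f' = 343/94.3853 ≈ 3.63 m.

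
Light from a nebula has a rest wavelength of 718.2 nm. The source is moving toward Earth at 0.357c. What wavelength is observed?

494.4 nm

Relativistic Doppler for wavelength: λ' = λ₀ · √((1 − β)/(1 + β)).
λ' = 718.2 × √(0.6430/1.3570) = 718.2 × 0.68836 ≈ 494.4 nm.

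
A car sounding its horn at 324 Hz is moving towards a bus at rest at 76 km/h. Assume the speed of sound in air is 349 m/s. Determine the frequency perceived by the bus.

345 Hz

76 km/h = 21.11 m/s.
With the source moving toward a stationary observer, f' = f · v/(v − v_s).
f' = 324 × 349/(349 − 21.11) = 324 × 349/327.9 ≈ 345 Hz.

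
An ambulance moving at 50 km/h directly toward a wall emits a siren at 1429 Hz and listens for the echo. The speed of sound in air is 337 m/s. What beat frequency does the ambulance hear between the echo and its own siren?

123 Hz

50 km/h = 13.89 m/s.
The wall receives the sound from a moving source: f₁ = f₀ · v/(v − v_e) = 1429 × 337/323.11 ≈ 1490.4 Hz.
On the return leg the ambulance is a moving observer: f₂ = f₁ · (v + v_e)/v = 1490.4 × 350.89/337 ≈ 1551.9 Hz.
Equivalently f₂ = f₀ · (v + v_e)/(v − v_e).
Beat against the emitted tone: |f₂ − f₀| = 2v_e·f₀/(v − v_e) = 2 × 13.89 × 1429/323.11 ≈ 123 Hz.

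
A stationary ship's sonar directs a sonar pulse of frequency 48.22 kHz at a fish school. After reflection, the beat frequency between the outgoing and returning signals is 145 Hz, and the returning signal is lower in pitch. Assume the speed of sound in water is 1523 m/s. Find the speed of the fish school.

Double Doppler shift off a moving reflector: f₂ = f₀ · (v + u)/(v − u) (u > 0 toward emitter).
Returning signal is lower, so f₂ = f₀ − Δf = 48220 − 145 = 48075 Hz.
Rearranging, u = v · (f₂ − f₀)/(f₂ + f₀) = 1523 × -145/96295 ≈ -2.29 m/s.
So the fish school is moving at 2.29 m/s away from the emitter.

2.29 m/s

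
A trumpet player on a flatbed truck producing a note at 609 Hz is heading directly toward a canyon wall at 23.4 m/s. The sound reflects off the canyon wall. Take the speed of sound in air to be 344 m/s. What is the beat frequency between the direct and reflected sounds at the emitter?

The canyon wall receives the sound from a moving source: f₁ = f₀ · v/(v − v_e) = 609 × 344/320.6 ≈ 653.4 Hz.
On the return leg the trumpet player on a flatbed truck is a moving observer: f₂ = f₁ · (v + v_e)/v = 653.4 × 367.4/344 ≈ 697.9 Hz.
Beat against the emitted tone: |f₂ − f₀| = 2v_e·f₀/(v − v_e) = 2 × 23.4 × 609/320.6 ≈ 89 Hz.

89 Hz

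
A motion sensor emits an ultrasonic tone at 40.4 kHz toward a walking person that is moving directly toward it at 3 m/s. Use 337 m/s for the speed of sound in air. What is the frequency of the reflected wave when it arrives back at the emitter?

At the walking person (a moving observer), f₁ = f₀ · (v + u)/v = 40.4 × 340/337 ≈ 40.8 kHz.
On reflection it acts as a source moving toward the stationary detector: f₂ = f₁ · v/(v − u) = 40.8 × 337/334 ≈ 41.1 kHz.

41.1 kHz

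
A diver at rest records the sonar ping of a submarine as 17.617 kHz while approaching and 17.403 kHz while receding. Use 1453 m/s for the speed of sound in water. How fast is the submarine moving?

8.9 m/s

f₁/f₂ = (v + v_s)/(v − v_s), so v_s = v · (f₁ − f₂)/(f₁ + f₂).
v_s = 1453 × (17.617 − 17.403)/(17.617 + 17.403) = 1453 × 0.214/35.020 ≈ 8.9 m/s.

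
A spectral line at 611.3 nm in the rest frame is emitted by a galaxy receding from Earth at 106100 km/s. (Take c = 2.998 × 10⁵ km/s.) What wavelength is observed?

884.9 nm

β = v/c = 106100/299800 = 0.3539.
Relativistic Doppler for wavelength: λ' = λ₀ · √((1 + β)/(1 − β)).
λ' = 611.3 × √(1.3539/0.6461) = 611.3 × 1.44759 ≈ 884.9 nm.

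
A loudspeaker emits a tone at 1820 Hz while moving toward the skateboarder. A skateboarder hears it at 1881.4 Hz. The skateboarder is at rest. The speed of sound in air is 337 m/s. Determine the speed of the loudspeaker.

11.0 m/s

f' = f · v/(v − v_s) ⇒ v_s = v · |1 − f/f'|.
v_s = 337 × |1 − 1820/1881.4| = 337 × 0.03264 ≈ 11.0 m/s.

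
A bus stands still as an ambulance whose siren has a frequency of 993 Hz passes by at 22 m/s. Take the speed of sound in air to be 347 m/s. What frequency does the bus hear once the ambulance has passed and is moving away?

Receding: f₂ = f · v/(v + v_s) = 993 × 347/369 ≈ 934 Hz.

934 Hz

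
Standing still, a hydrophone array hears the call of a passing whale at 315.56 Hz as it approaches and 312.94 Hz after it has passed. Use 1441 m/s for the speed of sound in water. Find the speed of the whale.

f₁/f₂ = (v + v_s)/(v − v_s), so v_s = v · (f₁ − f₂)/(f₁ + f₂).
v_s = 1441 × (315.56 − 312.94)/(315.56 + 312.94) = 1441 × 2.62/628.50 ≈ 6.0 m/s.

6.0 m/s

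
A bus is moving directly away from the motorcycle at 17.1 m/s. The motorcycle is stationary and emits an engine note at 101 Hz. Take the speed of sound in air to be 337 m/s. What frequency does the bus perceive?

Only the observer moves, away from the source, so f' = f · (v − v_o)/v.
f' = 101 × (337 − 17.1)/337 = 101 × 319.9/337 ≈ 96 Hz.

96 Hz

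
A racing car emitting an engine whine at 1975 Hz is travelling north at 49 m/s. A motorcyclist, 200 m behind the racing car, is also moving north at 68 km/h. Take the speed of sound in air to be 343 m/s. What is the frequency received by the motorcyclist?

1823 Hz

68 km/h = 18.89 m/s.
The motorcyclist is behind, so the racing car is moving away from it while the motorcyclist is moving toward the racing car.
Both move, so f' = f · (v + v_o)/(v + v_s).
f' = 1975 × (343 + 18.89)/(343 + 49) = 1975 × 361.89/392 ≈ 1823 Hz.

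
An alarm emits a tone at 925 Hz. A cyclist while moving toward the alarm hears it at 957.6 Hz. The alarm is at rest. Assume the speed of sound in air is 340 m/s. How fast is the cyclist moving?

12.0 m/s

f' = f · (v + v_o)/v ⇒ v_o = v · |f'/f − 1|.
v_o = 340 × |957.6/925 − 1| = 340 × 0.03524 ≈ 12.0 m/s.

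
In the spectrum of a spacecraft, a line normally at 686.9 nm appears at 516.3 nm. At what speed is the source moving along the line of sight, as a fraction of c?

λ'/λ₀ = 0.7516 < 1 (blueshift), so the source is approaching.
λ'/λ₀ = √((1 − β)/(1 + β)) for an approaching source ⇒ β = (1 − r²)/(1 + r²) with r = λ'/λ₀.
β = (1 − 0.5650)/(1 + 0.5650) ≈ 0.278.

0.278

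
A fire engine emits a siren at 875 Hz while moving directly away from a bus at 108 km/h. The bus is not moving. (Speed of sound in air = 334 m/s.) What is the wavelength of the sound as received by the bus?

108 km/h = 30 m/s.
Moving source, stationary observer: f' = f · v/(v + v_s) since the source is receding.
f' = 875 × 334/(334 + 30) ≈ 803 Hz.
λ' = v/f' = 334/802.885 ≈ 41.6 cm.

41.6 cm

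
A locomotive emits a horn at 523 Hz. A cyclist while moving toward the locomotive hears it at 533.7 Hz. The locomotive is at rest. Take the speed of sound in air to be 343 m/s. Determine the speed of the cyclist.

f' = f · (v + v_o)/v ⇒ v_o = v · |f'/f − 1|.
v_o = 343 × |533.7/523 − 1| = 343 × 0.02046 ≈ 7.0 m/s.

7.0 m/s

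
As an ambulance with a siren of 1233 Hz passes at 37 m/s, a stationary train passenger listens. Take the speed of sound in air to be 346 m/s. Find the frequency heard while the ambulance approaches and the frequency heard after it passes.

1381 Hz approaching; 1114 Hz receding

Approaching: f₁ = f · v/(v − v_s) = 1233 × 346/309 ≈ 1381 Hz.
Receding: f₂ = f · v/(v + v_s) = 1233 × 346/383 ≈ 1114 Hz.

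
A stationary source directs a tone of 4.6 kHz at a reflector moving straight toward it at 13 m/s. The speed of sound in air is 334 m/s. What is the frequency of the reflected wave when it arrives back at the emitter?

4.97 kHz

At the reflector (a moving observer), f₁ = f₀ · (v + u)/v = 4.6 × 347/334 ≈ 4.78 kHz.
The reflection then acts as a moving source: f₂ = f₁ · v/(v − u) ≈ 4.97 kHz.
Equivalently f₂ = f₀ · (v + u)/(v − u).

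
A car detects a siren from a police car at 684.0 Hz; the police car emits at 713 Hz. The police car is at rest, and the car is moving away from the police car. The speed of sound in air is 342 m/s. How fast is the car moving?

13.9 m/s

f' = f · (v − v_o)/v ⇒ v_o = v · |f'/f − 1|.
v_o = 342 × |684.0/713 − 1| = 342 × 0.04067 ≈ 13.9 m/s.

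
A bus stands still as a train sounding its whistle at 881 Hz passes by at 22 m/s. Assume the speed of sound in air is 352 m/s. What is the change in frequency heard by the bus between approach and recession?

Approaching: f₁ = f · v/(v − v_s) = 881 × 352/330 ≈ 940 Hz.
Receding: f₂ = f · v/(v + v_s) = 881 × 352/374 ≈ 829 Hz.
Drop: f₁ − f₂ = 2f·v·v_s/(v² − v_s²) = 2 × 881 × 352 × 22/(352² − 22²) ≈ 111 Hz.

111 Hz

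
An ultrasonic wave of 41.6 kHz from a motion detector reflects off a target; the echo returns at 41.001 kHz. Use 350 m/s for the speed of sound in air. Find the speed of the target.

2.54 m/s

Double Doppler shift off a moving reflector: f₂ = f₀ · (v + u)/(v − u) (u > 0 toward emitter).
Rearranging, u = v · (f₂ − f₀)/(f₂ + f₀) = 350 × -0.599/82.601 ≈ -2.54 m/s.
So the target is moving at 2.54 m/s away from the emitter.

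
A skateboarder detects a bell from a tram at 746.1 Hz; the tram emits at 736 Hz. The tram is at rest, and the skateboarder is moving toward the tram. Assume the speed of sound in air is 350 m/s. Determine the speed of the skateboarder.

f' = f · (v + v_o)/v ⇒ v_o = v · |f'/f − 1|.
v_o = 350 × |746.1/736 − 1| = 350 × 0.01372 ≈ 4.8 m/s.

4.8 m/s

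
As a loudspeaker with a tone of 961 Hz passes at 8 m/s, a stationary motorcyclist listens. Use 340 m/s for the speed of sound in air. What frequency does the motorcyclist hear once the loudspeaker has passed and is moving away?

Receding: f₂ = f · v/(v + v_s) = 961 × 340/348 ≈ 939 Hz.

939 Hz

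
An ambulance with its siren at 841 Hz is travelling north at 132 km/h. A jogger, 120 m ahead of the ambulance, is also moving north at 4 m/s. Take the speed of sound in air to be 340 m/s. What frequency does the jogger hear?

932 Hz

132 km/h = 36.67 m/s.
The jogger is ahead, so the ambulance is moving toward it while the jogger is moving away from the ambulance.
With source approaching and observer receding, f' = f · (v − v_o)/(v − v_s).
f' = 841 × (340 − 4)/(340 − 36.67) = 841 × 336/303.33 ≈ 932 Hz.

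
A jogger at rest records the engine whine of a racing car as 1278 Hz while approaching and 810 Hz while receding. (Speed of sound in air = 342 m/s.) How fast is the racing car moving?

77 m/s

f₁/f₂ = (v + v_s)/(v − v_s), so v_s = v · (f₁ − f₂)/(f₁ + f₂).
v_s = 342 × (1278 − 810)/(1278 + 810) = 342 × 468/2088 ≈ 77 m/s.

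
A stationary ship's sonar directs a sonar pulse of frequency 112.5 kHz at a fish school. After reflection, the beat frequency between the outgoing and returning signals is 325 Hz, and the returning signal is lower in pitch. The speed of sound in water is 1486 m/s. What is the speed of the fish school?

Double Doppler shift off a moving reflector: f₂ = f₀ · (v + u)/(v − u) (u > 0 toward emitter).
Returning signal is lower, so f₂ = f₀ − Δf = 112500 − 325 = 112175 Hz.
Rearranging, u = v · (f₂ − f₀)/(f₂ + f₀) = 1486 × -325/224675 ≈ -2.15 m/s.
So the fish school is moving at 2.15 m/s away from the emitter.

2.15 m/s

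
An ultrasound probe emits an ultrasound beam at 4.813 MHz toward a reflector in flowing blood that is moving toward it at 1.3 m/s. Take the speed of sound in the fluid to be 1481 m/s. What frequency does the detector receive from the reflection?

The reflector in flowing blood first receives the wave as a moving observer: f₁ = f₀ · (v + u)/v = 4.813 × (1481 + 1.3)/1481 ≈ 4.817 MHz.
On reflection it acts as a source moving toward the stationary detector: f₂ = f₁ · v/(v − u) = 4.817 × 1481/1479.7 ≈ 4.821 MHz.
Equivalently f₂ = f₀ · (v + u)/(v − u).

4.821 MHz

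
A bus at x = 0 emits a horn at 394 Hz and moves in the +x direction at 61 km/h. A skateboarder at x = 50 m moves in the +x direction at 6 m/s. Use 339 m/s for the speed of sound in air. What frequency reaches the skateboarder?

407 Hz

61 km/h = 16.94 m/s.
The observer lies on the +x side, so the source is heading toward the observer and the observer is heading away from the source.
Both move, so f' = f · (v − v_o)/(v − v_s).
f' = 394 × (339 − 6)/(339 − 16.94) = 394 × 333/322.06 ≈ 407 Hz.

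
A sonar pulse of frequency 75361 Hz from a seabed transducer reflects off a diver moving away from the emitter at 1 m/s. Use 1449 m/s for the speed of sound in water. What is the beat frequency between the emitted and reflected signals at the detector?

104 Hz

At the diver (a moving observer), f₁ = f₀ · (v − u)/v = 75361 × 1448/1449 ≈ 75309.0 Hz.
On reflection it acts as a source moving away from the stationary detector: f₂ = f₁ · v/(v + u) = 75309.0 × 1449/1450 ≈ 75257.1 Hz.
Equivalently f₂ = f₀ · (v − u)/(v + u).
Beat frequency: |f₂ − f₀| = 2u·f₀/(v + u) = 2 × 1 × 75361/1450 ≈ 104 Hz.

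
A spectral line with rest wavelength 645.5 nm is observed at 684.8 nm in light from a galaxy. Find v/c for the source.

0.059

λ'/λ₀ = 1.0609 > 1 (redshift), so the source is receding.
λ'/λ₀ = √((1 + β)/(1 − β)) for a receding source ⇒ β = (r² − 1)/(r² + 1) with r = λ'/λ₀.
β = (1.1255 − 1)/(1.1255 + 1) ≈ 0.059.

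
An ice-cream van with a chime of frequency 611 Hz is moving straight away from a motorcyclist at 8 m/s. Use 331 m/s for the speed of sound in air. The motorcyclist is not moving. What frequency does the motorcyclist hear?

With the source moving away from a stationary observer, f' = f · v/(v + v_s).
f' = 611 × 331/(331 + 8) = 611 × 331/339 ≈ 597 Hz.

597 Hz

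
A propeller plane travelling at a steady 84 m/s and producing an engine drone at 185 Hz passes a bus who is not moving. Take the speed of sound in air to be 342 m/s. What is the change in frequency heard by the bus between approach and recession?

Approaching: f₁ = f · v/(v − v_s) = 185 × 342/258 ≈ 245.2 Hz.
Receding: f₂ = f · v/(v + v_s) = 185 × 342/426 ≈ 148.5 Hz.
Drop: f₁ − f₂ = 2f·v·v_s/(v² − v_s²) = 2 × 185 × 342 × 84/(342² − 84²) ≈ 96.7 Hz.

96.7 Hz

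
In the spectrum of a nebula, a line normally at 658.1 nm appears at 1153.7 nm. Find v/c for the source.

0.509c

λ'/λ₀ = 1.7531 > 1 (redshift), so the source is receding.
λ'/λ₀ = √((1 + β)/(1 − β)) for a receding source ⇒ β = (r² − 1)/(r² + 1) with r = λ'/λ₀.
β = (3.0733 − 1)/(3.0733 + 1) ≈ 0.509.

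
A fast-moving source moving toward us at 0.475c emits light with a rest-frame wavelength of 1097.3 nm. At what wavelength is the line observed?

654.6 nm

Relativistic Doppler for wavelength: λ' = λ₀ · √((1 − β)/(1 + β)).
λ' = 1097.3 × √(0.5250/1.4750) = 1097.3 × 0.59660 ≈ 654.6 nm.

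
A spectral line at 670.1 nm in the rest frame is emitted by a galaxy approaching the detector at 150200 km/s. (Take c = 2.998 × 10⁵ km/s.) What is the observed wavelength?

β = v/c = 150200/299800 = 0.5010.
Relativistic Doppler for wavelength: λ' = λ₀ · √((1 − β)/(1 + β)).
λ' = 670.1 × √(0.4990/1.5010) = 670.1 × 0.57658 ≈ 386.4 nm.

386.4 nm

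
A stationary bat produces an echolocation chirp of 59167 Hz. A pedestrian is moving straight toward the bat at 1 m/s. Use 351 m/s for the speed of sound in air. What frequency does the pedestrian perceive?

59336 Hz

Only the observer moves, toward the source, so f' = f · (v + v_o)/v.
f' = 59167 × (351 + 1)/351 = 59167 × 352/351 ≈ 59336 Hz.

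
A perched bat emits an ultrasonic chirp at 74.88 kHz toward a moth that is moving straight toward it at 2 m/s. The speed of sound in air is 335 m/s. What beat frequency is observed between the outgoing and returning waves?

899 Hz

The moth first receives the wave as a moving observer: f₁ = f₀ · (v + u)/v = 74.88 × (335 + 2)/335 ≈ 75.327 kHz.
On reflection it acts as a source moving toward the stationary detector: f₂ = f₁ · v/(v − u) = 75.327 × 335/333 ≈ 75.779 kHz.
Equivalently f₂ = f₀ · (v + u)/(v − u).
Beat frequency (with f₀ = 74880 Hz): |f₂ − f₀| = 2u·f₀/(v − u) = 2 × 2 × 74880/333 ≈ 899 Hz.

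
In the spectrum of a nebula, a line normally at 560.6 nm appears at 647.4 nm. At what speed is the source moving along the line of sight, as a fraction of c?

0.143c

λ'/λ₀ = 1.1548 > 1 (redshift), so the source is receding.
λ'/λ₀ = √((1 + β)/(1 − β)) for a receding source ⇒ β = (r² − 1)/(r² + 1) with r = λ'/λ₀.
β = (1.3336 − 1)/(1.3336 + 1) ≈ 0.143.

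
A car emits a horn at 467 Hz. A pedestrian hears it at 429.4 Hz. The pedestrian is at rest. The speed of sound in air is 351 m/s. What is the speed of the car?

31 m/s

f' < f, so the car is receding.
f' = f · v/(v + v_s) ⇒ v_s = v · |1 − f/f'|.
v_s = 351 × |1 − 467/429.4| = 351 × 0.08756 ≈ 31 m/s.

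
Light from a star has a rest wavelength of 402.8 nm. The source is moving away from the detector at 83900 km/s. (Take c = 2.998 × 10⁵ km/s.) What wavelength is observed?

β = v/c = 83900/299800 = 0.2799.
Relativistic Doppler for wavelength: λ' = λ₀ · √((1 + β)/(1 − β)).
λ' = 402.8 × √(1.2799/0.7201) = 402.8 × 1.33312 ≈ 537.0 nm.

537.0 nm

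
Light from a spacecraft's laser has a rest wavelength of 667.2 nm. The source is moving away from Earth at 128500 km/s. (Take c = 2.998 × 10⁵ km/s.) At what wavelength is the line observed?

β = v/c = 128500/299800 = 0.4286.
Relativistic Doppler for wavelength: λ' = λ₀ · √((1 + β)/(1 − β)).
λ' = 667.2 × √(1.4286/0.5714) = 667.2 × 1.58123 ≈ 1055.0 nm.

1055.0 nm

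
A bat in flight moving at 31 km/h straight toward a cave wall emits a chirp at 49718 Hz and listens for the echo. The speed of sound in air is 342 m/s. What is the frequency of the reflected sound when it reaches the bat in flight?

52286 Hz

31 km/h = 8.611 m/s.
The cave wall receives the sound from a moving source: f₁ = f₀ · v/(v − v_e) = 49718 × 342/333.39 ≈ 51002 Hz.
On the return leg the bat in flight is a moving observer: f₂ = f₁ · (v + v_e)/v = 51002 × 350.61/342 ≈ 52286 Hz.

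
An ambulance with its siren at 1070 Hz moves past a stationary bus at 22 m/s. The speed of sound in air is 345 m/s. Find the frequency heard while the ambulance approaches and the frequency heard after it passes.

Approaching: f₁ = f · v/(v − v_s) = 1070 × 345/323 ≈ 1143 Hz.
Receding: f₂ = f · v/(v + v_s) = 1070 × 345/367 ≈ 1006 Hz.

1143 Hz approaching; 1006 Hz receding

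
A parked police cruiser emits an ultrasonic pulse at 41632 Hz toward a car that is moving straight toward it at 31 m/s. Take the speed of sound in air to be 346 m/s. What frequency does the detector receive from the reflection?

49826 Hz

At the car (a moving observer), f₁ = f₀ · (v + u)/v = 41632 × 377/346 ≈ 45362 Hz.
On reflection it acts as a source moving toward the stationary detector: f₂ = f₁ · v/(v − u) = 45362 × 346/315 ≈ 49826 Hz.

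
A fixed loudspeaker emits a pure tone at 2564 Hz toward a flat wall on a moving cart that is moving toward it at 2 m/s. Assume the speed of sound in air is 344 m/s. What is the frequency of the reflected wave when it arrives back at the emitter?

At the flat wall on a moving cart (a moving observer), f₁ = f₀ · (v + u)/v = 2564 × 346/344 ≈ 2579 Hz.
The reflection then acts as a moving source: f₂ = f₁ · v/(v − u) ≈ 2594 Hz.

2594 Hz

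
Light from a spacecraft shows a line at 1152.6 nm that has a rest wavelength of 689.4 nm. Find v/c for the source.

λ'/λ₀ = 1.6719 > 1 (redshift), so the source is receding.
λ'/λ₀ = √((1 + β)/(1 − β)) for a receding source ⇒ β = (r² − 1)/(r² + 1) with r = λ'/λ₀.
β = (2.7952 − 1)/(2.7952 + 1) ≈ 0.473.

0.473c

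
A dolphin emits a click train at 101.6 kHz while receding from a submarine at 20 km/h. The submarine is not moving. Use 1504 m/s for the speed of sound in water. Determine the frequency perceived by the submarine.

101.2 kHz

20 km/h = 5.556 m/s.
Moving source, stationary observer: f' = f · v/(v + v_s) since the source is receding.
f' = 101.6 × 1504/(1504 + 5.556) = 101.6 × 1504/1510 ≈ 101.2 kHz.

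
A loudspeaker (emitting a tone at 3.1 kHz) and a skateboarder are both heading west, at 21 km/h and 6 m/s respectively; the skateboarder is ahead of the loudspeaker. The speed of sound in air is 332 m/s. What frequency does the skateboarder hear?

21 km/h = 5.833 m/s.
The skateboarder is ahead, so the loudspeaker is moving toward it while the skateboarder is moving away from the loudspeaker.
Both move, so f' = f · (v − v_o)/(v − v_s).
f' = 3.1 × (332 − 6)/(332 − 5.833) = 3.1 × 326/326.17 ≈ 3.10 kHz.

3.10 kHz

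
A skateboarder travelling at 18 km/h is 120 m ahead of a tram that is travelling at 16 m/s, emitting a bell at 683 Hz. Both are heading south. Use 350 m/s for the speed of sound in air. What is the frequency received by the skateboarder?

705 Hz

18 km/h = 5 m/s.
The skateboarder is ahead, so the tram is moving toward it while the skateboarder is moving away from the tram.
General Doppler shift: f' = f · (v − v_o)/(v − v_s).
f' = 683 × (350 − 5)/(350 − 16) = 683 × 345/334 ≈ 705 Hz.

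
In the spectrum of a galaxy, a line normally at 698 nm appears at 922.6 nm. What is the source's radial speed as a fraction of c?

0.272

λ'/λ₀ = 1.3218 > 1 (redshift), so the source is receding.
λ'/λ₀ = √((1 + β)/(1 − β)) for a receding source ⇒ β = (r² − 1)/(r² + 1) with r = λ'/λ₀.
β = (1.7471 − 1)/(1.7471 + 1) ≈ 0.272.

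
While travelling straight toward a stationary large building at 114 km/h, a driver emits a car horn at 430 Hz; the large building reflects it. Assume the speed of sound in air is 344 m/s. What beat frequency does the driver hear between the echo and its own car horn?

114 km/h = 31.67 m/s.
The large building receives the sound from a moving source: f₁ = f₀ · v/(v − v_e) = 430 × 344/312.33 ≈ 473.6 Hz.
On the return leg the driver is a moving observer: f₂ = f₁ · (v + v_e)/v = 473.6 × 375.67/344 ≈ 517.2 Hz.
Equivalently f₂ = f₀ · (v + v_e)/(v − v_e).
Beat against the emitted tone: |f₂ − f₀| = 2v_e·f₀/(v − v_e) = 2 × 31.67 × 430/312.33 ≈ 87 Hz.

87 Hz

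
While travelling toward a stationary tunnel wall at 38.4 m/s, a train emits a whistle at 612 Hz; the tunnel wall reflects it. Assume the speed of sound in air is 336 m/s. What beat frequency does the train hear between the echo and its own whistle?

The tunnel wall receives the sound from a moving source: f₁ = f₀ · v/(v − v_e) = 612 × 336/297.6 ≈ 691.0 Hz.
On the return leg the train is a moving observer: f₂ = f₁ · (v + v_e)/v = 691.0 × 374.4/336 ≈ 769.9 Hz.
Equivalently f₂ = f₀ · (v + v_e)/(v − v_e).
Beat against the emitted tone: |f₂ − f₀| = 2v_e·f₀/(v − v_e) = 2 × 38.4 × 612/297.6 ≈ 158 Hz.

158 Hz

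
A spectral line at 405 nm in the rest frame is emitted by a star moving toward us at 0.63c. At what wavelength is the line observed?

193.0 nm

Relativistic Doppler for wavelength: λ' = λ₀ · √((1 − β)/(1 + β)).
λ' = 405 × √(0.3700/1.6300) = 405 × 0.47644 ≈ 193.0 nm.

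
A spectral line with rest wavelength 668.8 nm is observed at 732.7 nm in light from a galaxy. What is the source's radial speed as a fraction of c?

0.091c

λ'/λ₀ = 1.0955 > 1 (redshift), so the source is receding.
λ'/λ₀ = √((1 + β)/(1 − β)) for a receding source ⇒ β = (r² − 1)/(r² + 1) with r = λ'/λ₀.
β = (1.2002 − 1)/(1.2002 + 1) ≈ 0.091.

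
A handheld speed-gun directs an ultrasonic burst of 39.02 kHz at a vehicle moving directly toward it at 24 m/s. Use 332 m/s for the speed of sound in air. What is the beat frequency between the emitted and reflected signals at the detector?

6081 Hz

At the vehicle (a moving observer), f₁ = f₀ · (v + u)/v = 39.02 × 356/332 ≈ 41.84 kHz.
The reflection then acts as a moving source: f₂ = f₁ · v/(v − u) ≈ 45.10 kHz.
Beat frequency (with f₀ = 39020 Hz): |f₂ − f₀| = 2u·f₀/(v − u) = 2 × 24 × 39020/308 ≈ 6081 Hz.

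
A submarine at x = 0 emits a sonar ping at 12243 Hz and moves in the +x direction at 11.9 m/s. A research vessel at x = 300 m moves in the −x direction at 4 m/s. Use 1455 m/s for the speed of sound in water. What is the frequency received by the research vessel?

12378 Hz

The observer lies on the +x side, so the source is heading toward the observer and the observer is heading toward the source.
Both move, so f' = f · (v + v_o)/(v − v_s).
f' = 12243 × (1455 + 4)/(1455 − 11.9) = 12243 × 1459/1443.1 ≈ 12378 Hz.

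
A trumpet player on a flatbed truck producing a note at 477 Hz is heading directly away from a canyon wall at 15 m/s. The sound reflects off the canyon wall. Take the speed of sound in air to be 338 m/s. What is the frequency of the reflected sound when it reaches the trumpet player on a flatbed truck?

436 Hz

The canyon wall receives the sound from a moving source: f₁ = f₀ · v/(v + v_e) = 477 × 338/353 ≈ 457 Hz.
On the return leg the trumpet player on a flatbed truck is a moving observer: f₂ = f₁ · (v − v_e)/v = 457 × 323/338 ≈ 436 Hz.
Equivalently f₂ = f₀ · (v − v_e)/(v + v_e).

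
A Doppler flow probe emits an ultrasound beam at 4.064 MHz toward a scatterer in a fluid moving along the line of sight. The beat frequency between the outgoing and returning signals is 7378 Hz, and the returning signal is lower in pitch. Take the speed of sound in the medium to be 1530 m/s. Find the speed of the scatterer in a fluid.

Double Doppler shift off a moving reflector: f₂ = f₀ · (v + u)/(v − u) (u > 0 toward emitter).
Returning signal is lower, so f₂ = f₀ − Δf = 4064000 − 7378 = 4056622 Hz.
Rearranging, u = v · (f₂ − f₀)/(f₂ + f₀) = 1530 × -7378/8120622 ≈ -1.39 m/s.
So the scatterer in a fluid is moving at 1.39 m/s away from the emitter.

1.39 m/s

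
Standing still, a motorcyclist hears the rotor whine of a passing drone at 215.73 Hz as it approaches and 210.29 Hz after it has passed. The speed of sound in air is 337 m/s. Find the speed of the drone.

4.3 m/s

f₁/f₂ = (v + v_s)/(v − v_s), so v_s = v · (f₁ − f₂)/(f₁ + f₂).
v_s = 337 × (215.73 − 210.29)/(215.73 + 210.29) = 337 × 5.44/426.02 ≈ 4.3 m/s.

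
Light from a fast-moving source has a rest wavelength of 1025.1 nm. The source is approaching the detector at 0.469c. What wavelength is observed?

616.3 nm

Relativistic Doppler for wavelength: λ' = λ₀ · √((1 − β)/(1 + β)).
λ' = 1025.1 × √(0.5310/1.4690) = 1025.1 × 0.60122 ≈ 616.3 nm.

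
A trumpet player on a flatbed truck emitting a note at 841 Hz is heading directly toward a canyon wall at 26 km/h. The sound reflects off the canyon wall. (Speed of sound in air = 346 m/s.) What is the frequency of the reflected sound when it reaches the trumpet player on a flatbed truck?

877 Hz

26 km/h = 7.222 m/s.
The canyon wall receives the sound from a moving source: f₁ = f₀ · v/(v − v_e) = 841 × 346/338.78 ≈ 859 Hz.
On the return leg the trumpet player on a flatbed truck is a moving observer: f₂ = f₁ · (v + v_e)/v = 859 × 353.22/346 ≈ 877 Hz.
Equivalently f₂ = f₀ · (v + v_e)/(v − v_e).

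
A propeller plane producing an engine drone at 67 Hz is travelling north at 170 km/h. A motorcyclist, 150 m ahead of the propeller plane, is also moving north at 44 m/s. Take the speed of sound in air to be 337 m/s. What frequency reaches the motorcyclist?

170 km/h = 47.22 m/s.
The motorcyclist is ahead, so the propeller plane is moving toward it while the motorcyclist is moving away from the propeller plane.
With source approaching and observer receding, f' = f · (v − v_o)/(v − v_s).
f' = 67 × (337 − 44)/(337 − 47.22) = 67 × 293/289.78 ≈ 68 Hz.

68 Hz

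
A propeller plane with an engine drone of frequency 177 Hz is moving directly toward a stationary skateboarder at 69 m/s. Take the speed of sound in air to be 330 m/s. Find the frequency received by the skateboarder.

With the source moving toward a stationary observer, f' = f · v/(v − v_s).
f' = 177 × 330/(330 − 69) = 177 × 330/261 ≈ 224 Hz.

224 Hz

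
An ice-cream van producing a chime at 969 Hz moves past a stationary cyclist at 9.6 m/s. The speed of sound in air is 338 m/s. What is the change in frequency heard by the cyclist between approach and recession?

Approaching: f₁ = f · v/(v − v_s) = 969 × 338/328.4 ≈ 997.3 Hz.
Receding: f₂ = f · v/(v + v_s) = 969 × 338/347.6 ≈ 942.2 Hz.
Drop: f₁ − f₂ = 2f·v·v_s/(v² − v_s²) = 2 × 969 × 338 × 9.6/(338² − 9.6²) ≈ 55.1 Hz.

55.1 Hz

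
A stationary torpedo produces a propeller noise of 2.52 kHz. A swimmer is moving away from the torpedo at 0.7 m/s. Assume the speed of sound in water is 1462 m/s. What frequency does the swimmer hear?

Only the observer moves, away from the source, so f' = f · (v − v_o)/v.
f' = 2.52 × (1462 − 0.7)/1462 = 2.52 × 1461.3/1462 ≈ 2.52 kHz.

2.52 kHz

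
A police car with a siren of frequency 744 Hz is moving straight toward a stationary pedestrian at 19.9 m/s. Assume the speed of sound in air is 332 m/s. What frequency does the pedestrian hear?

With the source moving toward a stationary observer, f' = f · v/(v − v_s).
f' = 744 × 332/(332 − 19.9) = 744 × 332/312.1 ≈ 791 Hz.

791 Hz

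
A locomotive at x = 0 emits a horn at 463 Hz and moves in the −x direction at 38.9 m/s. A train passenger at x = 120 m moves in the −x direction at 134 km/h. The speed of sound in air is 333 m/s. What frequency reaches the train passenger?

461 Hz

134 km/h = 37.22 m/s.
The observer lies on the +x side, so the source is heading away from the observer and the observer is heading toward the source.
With source receding and observer approaching, f' = f · (v + v_o)/(v + v_s).
f' = 463 × (333 + 37.22)/(333 + 38.9) = 463 × 370.22/371.9 ≈ 461 Hz.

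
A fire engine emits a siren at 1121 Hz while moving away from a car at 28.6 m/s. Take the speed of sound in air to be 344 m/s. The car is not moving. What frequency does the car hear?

With the source moving away from a stationary observer, f' = f · v/(v + v_s).
f' = 1121 × 344/(344 + 28.6) = 1121 × 344/372.6 ≈ 1035 Hz.

1035 Hz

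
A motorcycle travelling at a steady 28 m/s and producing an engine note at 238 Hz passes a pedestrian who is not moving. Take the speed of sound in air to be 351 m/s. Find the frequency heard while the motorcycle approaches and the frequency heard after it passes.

259 Hz approaching; 220 Hz receding

Approaching: f₁ = f · v/(v − v_s) = 238 × 351/323 ≈ 259 Hz.
Receding: f₂ = f · v/(v + v_s) = 238 × 351/379 ≈ 220 Hz.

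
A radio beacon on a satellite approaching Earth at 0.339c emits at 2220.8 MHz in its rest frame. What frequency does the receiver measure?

Relativistic Doppler for frequency: f' = f₀ · √((1 + β)/(1 − β)).
f' = 2220.8 × √(1.3390/0.6610) = 2220.8 × 1.42328 ≈ 3160.8 MHz.

3160.8 MHz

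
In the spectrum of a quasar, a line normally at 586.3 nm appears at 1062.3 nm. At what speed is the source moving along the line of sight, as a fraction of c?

0.533c

λ'/λ₀ = 1.8119 > 1 (redshift), so the source is receding.
λ'/λ₀ = √((1 + β)/(1 − β)) for a receding source ⇒ β = (r² − 1)/(r² + 1) with r = λ'/λ₀.
β = (3.2829 − 1)/(3.2829 + 1) ≈ 0.533.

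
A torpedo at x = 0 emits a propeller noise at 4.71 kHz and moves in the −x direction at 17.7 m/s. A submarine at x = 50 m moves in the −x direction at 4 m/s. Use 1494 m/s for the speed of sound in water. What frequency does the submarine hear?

The observer lies on the +x side, so the source is heading away from the observer and the observer is heading toward the source.
Both move, so f' = f · (v + v_o)/(v + v_s).
f' = 4.71 × (1494 + 4)/(1494 + 17.7) = 4.71 × 1498/1511.7 ≈ 4.67 kHz.

4.67 kHz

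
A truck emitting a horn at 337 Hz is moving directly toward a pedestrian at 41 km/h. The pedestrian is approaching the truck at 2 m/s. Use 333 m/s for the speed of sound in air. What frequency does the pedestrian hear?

41 km/h = 11.39 m/s.
With source approaching and observer approaching, f' = f · (v + v_o)/(v − v_s).
f' = 337 × (333 + 2)/(333 − 11.39) = 337 × 335/321.61 ≈ 351 Hz.

351 Hz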